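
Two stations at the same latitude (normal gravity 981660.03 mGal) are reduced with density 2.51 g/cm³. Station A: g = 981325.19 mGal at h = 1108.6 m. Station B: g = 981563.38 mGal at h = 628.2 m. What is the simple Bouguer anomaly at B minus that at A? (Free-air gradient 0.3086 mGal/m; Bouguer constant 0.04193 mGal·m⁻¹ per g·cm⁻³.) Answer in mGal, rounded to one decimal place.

140.5

Δg_SB(A) = 981325.19 − 981660.03 + 0.3086×1108.6 − 0.04193×2.51×1108.6 = -109.40 mGal
Δg_SB(B) = 981563.38 − 981660.03 + 0.3086×628.2 − 0.04193×2.51×628.2 = 31.10 mGal
Difference = 31.10 − (-109.40) = 140.50 mGal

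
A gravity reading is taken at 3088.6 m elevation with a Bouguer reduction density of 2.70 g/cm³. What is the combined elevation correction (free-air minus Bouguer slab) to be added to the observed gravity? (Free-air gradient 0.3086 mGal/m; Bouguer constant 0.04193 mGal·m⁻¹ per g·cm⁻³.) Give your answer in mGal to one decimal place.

603.5

Combined gradient = 0.3086 − 0.04193 × 2.70 = 0.1953890 mGal/m
Combined elevation correction = 0.1953890 × 3088.6 = 603.5 mGal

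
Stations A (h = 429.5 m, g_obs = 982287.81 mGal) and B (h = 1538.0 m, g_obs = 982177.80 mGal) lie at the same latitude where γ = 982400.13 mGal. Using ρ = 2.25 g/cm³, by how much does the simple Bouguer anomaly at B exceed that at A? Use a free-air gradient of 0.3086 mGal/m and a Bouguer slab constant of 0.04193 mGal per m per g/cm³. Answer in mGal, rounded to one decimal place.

127.5

Δg_SB(A) = 982287.81 − 982400.13 + 0.3086×429.5 − 0.04193×2.25×429.5 = -20.30 mGal
Δg_SB(B) = 982177.80 − 982400.13 + 0.3086×1538.0 − 0.04193×2.25×1538.0 = 107.20 mGal
Difference = 107.20 − (-20.30) = 127.50 mGal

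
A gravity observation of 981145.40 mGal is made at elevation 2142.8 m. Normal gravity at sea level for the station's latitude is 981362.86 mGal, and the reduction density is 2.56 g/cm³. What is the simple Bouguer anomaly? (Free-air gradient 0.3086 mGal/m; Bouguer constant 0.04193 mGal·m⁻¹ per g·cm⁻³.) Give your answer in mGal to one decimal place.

213.8

Free-air correction = 0.3086 × 2142.8 = 661.27 mGal
Free-air anomaly = 981145.40 − 981362.86 + (661.27) = 443.81 mGal
Bouguer slab correction = 0.04193 × 2.56 × 2142.8 = 230.01 mGal
Simple Bouguer anomaly = 443.81 − (230.01) = 213.80 mGal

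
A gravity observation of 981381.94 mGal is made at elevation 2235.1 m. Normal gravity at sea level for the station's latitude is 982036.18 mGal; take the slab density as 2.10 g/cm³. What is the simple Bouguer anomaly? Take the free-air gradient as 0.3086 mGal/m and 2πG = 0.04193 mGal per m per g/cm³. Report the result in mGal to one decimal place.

-161.3

Free-air correction = 0.3086 × 2235.1 = 689.75 mGal
Free-air anomaly = 981381.94 − 982036.18 + (689.75) = 35.51 mGal
Bouguer slab correction = 0.04193 × 2.10 × 2235.1 = 196.81 mGal
Simple Bouguer anomaly = 35.51 − (196.81) = -161.30 mGal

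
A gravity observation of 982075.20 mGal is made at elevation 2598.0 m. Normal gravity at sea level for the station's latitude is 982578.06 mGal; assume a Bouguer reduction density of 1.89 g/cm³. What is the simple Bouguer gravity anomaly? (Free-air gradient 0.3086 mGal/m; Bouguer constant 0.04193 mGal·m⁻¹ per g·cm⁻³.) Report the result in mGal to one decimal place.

93.0

Free-air correction = 0.3086 × 2598.0 = 801.74 mGal
Free-air anomaly = 982075.20 − 982578.06 + (801.74) = 298.88 mGal
Bouguer slab correction = 0.04193 × 1.89 × 2598.0 = 205.89 mGal
Simple Bouguer anomaly = 298.88 − (205.89) = 92.99 mGal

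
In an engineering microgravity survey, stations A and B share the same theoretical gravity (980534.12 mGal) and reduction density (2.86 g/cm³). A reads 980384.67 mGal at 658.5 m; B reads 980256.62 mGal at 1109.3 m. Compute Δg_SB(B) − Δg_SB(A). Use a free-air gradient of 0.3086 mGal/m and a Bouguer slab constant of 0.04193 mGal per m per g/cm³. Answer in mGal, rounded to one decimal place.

-43.0

Δg_SB(A) = 980384.67 − 980534.12 + 0.3086×658.5 − 0.04193×2.86×658.5 = -25.20 mGal
Δg_SB(B) = 980256.62 − 980534.12 + 0.3086×1109.3 − 0.04193×2.86×1109.3 = -68.20 mGal
Difference = -68.20 − (-25.20) = -43.00 mGal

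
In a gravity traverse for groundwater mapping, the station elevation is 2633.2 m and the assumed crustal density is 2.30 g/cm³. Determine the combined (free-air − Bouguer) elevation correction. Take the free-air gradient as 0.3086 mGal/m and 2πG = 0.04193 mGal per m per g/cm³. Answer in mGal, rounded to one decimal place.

558.7

Combined gradient = 0.3086 − 0.04193 × 2.30 = 0.2121610 mGal/m
Combined elevation correction = 0.2121610 × 2633.2 = 558.7 mGal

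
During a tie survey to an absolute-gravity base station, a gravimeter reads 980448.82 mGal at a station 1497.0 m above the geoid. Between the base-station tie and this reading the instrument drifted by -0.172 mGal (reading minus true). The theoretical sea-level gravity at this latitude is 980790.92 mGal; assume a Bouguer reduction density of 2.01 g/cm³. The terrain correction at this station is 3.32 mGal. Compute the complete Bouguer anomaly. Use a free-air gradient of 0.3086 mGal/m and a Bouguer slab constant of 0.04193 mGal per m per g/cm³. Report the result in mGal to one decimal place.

Drift-corrected reading = 980448.82 − (-0.172) = 980448.992 mGal
Free-air correction = 0.3086 × 1497.0 = 461.97 mGal
Free-air anomaly = 980448.992 − 980790.92 + (461.97) = 120.042 mGal
Bouguer slab correction = 0.04193 × 2.01 × 1497.0 = 126.17 mGal
Simple Bouguer anomaly = 120.042 − (126.17) = -6.128 mGal
Complete Bouguer anomaly = -6.128 + 3.32 = -2.808 mGal

-2.8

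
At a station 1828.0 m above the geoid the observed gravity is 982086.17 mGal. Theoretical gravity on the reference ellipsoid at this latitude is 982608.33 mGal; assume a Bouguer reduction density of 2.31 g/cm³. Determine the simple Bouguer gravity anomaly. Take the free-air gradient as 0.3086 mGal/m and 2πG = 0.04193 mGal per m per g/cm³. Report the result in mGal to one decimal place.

Free-air correction = 0.3086 × 1828.0 = 564.12 mGal
Free-air anomaly = 982086.17 − 982608.33 + (564.12) = 41.96 mGal
Bouguer slab correction = 0.04193 × 2.31 × 1828.0 = 177.06 mGal
Simple Bouguer anomaly = 41.96 − (177.06) = -135.10 mGal

-135.1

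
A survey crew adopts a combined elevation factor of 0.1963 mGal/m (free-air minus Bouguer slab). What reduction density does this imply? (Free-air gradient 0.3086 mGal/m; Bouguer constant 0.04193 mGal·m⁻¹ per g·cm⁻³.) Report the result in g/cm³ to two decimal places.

0.1963 = 0.3086 − 0.04193 × ρ
ρ = (0.3086 − 0.1963) / 0.04193 = 2.68 g/cm³

2.68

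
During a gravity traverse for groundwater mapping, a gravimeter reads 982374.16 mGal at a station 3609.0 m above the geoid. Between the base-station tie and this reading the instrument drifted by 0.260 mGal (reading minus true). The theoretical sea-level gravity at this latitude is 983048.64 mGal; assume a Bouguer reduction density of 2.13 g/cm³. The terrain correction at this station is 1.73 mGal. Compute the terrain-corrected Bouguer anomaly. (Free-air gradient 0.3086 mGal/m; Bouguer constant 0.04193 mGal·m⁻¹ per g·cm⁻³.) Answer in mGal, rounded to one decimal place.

Drift-corrected reading = 982374.16 − (0.260) = 982373.900 mGal
Free-air correction = 0.3086 × 3609.0 = 1113.74 mGal
Free-air anomaly = 982373.900 − 983048.64 + (1113.74) = 439.000 mGal
Bouguer slab correction = 0.04193 × 2.13 × 3609.0 = 322.32 mGal
Simple Bouguer anomaly = 439.000 − (322.32) = 116.680 mGal
Complete Bouguer anomaly = 116.680 + 1.73 = 118.410 mGal

118.4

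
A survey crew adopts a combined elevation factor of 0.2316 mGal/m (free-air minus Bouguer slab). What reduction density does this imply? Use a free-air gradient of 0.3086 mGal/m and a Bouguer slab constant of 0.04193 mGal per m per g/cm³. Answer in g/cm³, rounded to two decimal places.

0.2316 = 0.3086 − 0.04193 × ρ
ρ = (0.3086 − 0.2316) / 0.04193 = 1.84 g/cm³

1.84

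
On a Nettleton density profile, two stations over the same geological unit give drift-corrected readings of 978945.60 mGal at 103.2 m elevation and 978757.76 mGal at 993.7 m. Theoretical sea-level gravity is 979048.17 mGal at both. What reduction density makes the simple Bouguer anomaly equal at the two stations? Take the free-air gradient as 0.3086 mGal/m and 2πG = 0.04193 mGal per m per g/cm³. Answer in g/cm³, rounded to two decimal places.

2.33

Δg_obs = 978757.76 − 978945.60 = -187.84 mGal over Δh = 993.7 − 103.2 = 890.5 m
Equal Bouguer anomalies ⇒ Δg_obs + (0.3086 − 0.04193ρ)·Δh = 0
0.3086 − 0.04193ρ = −Δg_obs/Δh = 0.21094
ρ = (0.3086 − 0.21094) / 0.04193 = 2.33 g/cm³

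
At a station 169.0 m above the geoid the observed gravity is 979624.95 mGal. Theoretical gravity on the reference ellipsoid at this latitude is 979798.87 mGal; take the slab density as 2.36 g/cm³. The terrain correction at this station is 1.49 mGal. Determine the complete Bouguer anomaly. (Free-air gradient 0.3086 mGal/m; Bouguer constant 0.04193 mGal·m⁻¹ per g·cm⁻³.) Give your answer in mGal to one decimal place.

-137.0

Free-air correction = 0.3086 × 169.0 = 52.15 mGal
Free-air anomaly = 979624.95 − 979798.87 + (52.15) = -121.77 mGal
Bouguer slab correction = 0.04193 × 2.36 × 169.0 = 16.72 mGal
Simple Bouguer anomaly = -121.77 − (16.72) = -138.49 mGal
Complete Bouguer anomaly = -138.49 + 1.49 = -137.00 mGal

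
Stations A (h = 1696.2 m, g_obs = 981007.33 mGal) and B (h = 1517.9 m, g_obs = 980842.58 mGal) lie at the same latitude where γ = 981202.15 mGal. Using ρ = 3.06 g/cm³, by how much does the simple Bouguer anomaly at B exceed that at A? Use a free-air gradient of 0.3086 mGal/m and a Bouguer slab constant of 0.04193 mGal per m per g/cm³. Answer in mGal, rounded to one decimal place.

-196.9

Δg_SB(A) = 981007.33 − 981202.15 + 0.3086×1696.2 − 0.04193×3.06×1696.2 = 111.00 mGal
Δg_SB(B) = 980842.58 − 981202.15 + 0.3086×1517.9 − 0.04193×3.06×1517.9 = -85.90 mGal
Difference = -85.90 − (111.00) = -196.90 mGal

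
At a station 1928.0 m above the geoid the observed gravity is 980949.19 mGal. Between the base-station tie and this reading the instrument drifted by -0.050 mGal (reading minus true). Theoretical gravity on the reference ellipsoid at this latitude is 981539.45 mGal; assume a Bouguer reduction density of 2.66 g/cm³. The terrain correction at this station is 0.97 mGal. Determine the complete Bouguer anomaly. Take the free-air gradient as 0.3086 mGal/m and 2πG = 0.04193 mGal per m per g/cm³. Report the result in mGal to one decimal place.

Drift-corrected reading = 980949.19 − (-0.050) = 980949.240 mGal
Free-air correction = 0.3086 × 1928.0 = 594.98 mGal
Free-air anomaly = 980949.240 − 981539.45 + (594.98) = 4.770 mGal
Bouguer slab correction = 0.04193 × 2.66 × 1928.0 = 215.04 mGal
Simple Bouguer anomaly = 4.770 − (215.04) = -210.270 mGal
Complete Bouguer anomaly = -210.270 + 0.97 = -209.300 mGal

-209.3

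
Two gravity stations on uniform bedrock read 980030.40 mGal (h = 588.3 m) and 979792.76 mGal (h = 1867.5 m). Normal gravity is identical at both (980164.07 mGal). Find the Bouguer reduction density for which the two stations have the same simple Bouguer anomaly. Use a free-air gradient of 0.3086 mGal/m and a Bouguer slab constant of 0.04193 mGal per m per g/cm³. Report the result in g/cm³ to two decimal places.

Δg_obs = 979792.76 − 980030.40 = -237.64 mGal over Δh = 1867.5 − 588.3 = 1279.2 m
Equal Bouguer anomalies ⇒ Δg_obs + (0.3086 − 0.04193ρ)·Δh = 0
0.3086 − 0.04193ρ = −Δg_obs/Δh = 0.18577
ρ = (0.3086 − 0.18577) / 0.04193 = 2.93 g/cm³

2.93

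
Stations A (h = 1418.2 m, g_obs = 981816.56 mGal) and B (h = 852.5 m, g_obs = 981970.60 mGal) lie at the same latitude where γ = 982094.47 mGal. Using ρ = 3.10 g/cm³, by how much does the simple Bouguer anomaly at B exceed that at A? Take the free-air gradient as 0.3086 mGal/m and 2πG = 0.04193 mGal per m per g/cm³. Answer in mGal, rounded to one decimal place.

53.0

Δg_SB(A) = 981816.56 − 982094.47 + 0.3086×1418.2 − 0.04193×3.10×1418.2 = -24.60 mGal
Δg_SB(B) = 981970.60 − 982094.47 + 0.3086×852.5 − 0.04193×3.10×852.5 = 28.40 mGal
Difference = 28.40 − (-24.60) = 53.00 mGal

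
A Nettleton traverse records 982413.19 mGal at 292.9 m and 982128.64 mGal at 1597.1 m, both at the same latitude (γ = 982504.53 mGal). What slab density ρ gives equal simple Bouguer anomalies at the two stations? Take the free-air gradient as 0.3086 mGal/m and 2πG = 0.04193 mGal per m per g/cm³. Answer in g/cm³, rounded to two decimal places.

Δg_obs = 982128.64 − 982413.19 = -284.55 mGal over Δh = 1597.1 − 292.9 = 1304.2 m
Equal Bouguer anomalies ⇒ Δg_obs + (0.3086 − 0.04193ρ)·Δh = 0
0.3086 − 0.04193ρ = −Δg_obs/Δh = 0.21818
ρ = (0.3086 − 0.21818) / 0.04193 = 2.16 g/cm³

2.16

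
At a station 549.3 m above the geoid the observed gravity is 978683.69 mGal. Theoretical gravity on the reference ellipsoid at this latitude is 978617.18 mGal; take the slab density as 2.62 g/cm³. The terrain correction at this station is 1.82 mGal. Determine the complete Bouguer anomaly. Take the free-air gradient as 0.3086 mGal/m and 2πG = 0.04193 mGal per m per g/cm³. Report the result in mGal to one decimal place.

Free-air correction = 0.3086 × 549.3 = 169.51 mGal
Free-air anomaly = 978683.69 − 978617.18 + (169.51) = 236.02 mGal
Bouguer slab correction = 0.04193 × 2.62 × 549.3 = 60.34 mGal
Simple Bouguer anomaly = 236.02 − (60.34) = 175.68 mGal
Complete Bouguer anomaly = 175.68 + 1.82 = 177.50 mGal

177.5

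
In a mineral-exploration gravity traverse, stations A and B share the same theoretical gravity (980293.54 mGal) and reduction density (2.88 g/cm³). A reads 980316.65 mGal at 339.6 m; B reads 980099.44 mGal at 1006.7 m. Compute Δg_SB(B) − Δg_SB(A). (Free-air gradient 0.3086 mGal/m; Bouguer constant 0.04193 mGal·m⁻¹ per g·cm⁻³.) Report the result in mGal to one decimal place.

-91.9

Δg_SB(A) = 980316.65 − 980293.54 + 0.3086×339.6 − 0.04193×2.88×339.6 = 86.90 mGal
Δg_SB(B) = 980099.44 − 980293.54 + 0.3086×1006.7 − 0.04193×2.88×1006.7 = -5.00 mGal
Difference = -5.00 − (86.90) = -91.90 mGal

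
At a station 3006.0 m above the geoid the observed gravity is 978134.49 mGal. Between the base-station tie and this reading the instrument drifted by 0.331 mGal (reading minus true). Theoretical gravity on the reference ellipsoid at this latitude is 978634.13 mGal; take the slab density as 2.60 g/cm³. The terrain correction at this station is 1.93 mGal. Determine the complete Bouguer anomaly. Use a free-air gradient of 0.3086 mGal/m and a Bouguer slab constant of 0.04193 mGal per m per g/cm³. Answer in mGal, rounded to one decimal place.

Drift-corrected reading = 978134.49 − (0.331) = 978134.159 mGal
Free-air correction = 0.3086 × 3006.0 = 927.65 mGal
Free-air anomaly = 978134.159 − 978634.13 + (927.65) = 427.679 mGal
Bouguer slab correction = 0.04193 × 2.60 × 3006.0 = 327.71 mGal
Simple Bouguer anomaly = 427.679 − (327.71) = 99.969 mGal
Complete Bouguer anomaly = 99.969 + 1.93 = 101.899 mGal

101.9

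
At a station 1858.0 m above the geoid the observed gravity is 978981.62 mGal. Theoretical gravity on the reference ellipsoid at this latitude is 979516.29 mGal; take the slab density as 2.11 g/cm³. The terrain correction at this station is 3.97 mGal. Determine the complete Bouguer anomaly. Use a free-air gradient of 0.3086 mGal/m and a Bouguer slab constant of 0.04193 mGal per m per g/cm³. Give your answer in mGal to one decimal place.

-121.7

Free-air correction = 0.3086 × 1858.0 = 573.38 mGal
Free-air anomaly = 978981.62 − 979516.29 + (573.38) = 38.71 mGal
Bouguer slab correction = 0.04193 × 2.11 × 1858.0 = 164.38 mGal
Simple Bouguer anomaly = 38.71 − (164.38) = -125.67 mGal
Complete Bouguer anomaly = -125.67 + 3.97 = -121.70 mGal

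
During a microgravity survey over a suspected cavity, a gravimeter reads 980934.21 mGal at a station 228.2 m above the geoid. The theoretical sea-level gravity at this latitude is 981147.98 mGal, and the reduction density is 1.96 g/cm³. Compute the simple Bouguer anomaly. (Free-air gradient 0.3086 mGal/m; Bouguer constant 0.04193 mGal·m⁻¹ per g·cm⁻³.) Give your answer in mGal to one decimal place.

Free-air correction = 0.3086 × 228.2 = 70.42 mGal
Free-air anomaly = 980934.21 − 981147.98 + (70.42) = -143.35 mGal
Bouguer slab correction = 0.04193 × 1.96 × 228.2 = 18.75 mGal
Simple Bouguer anomaly = -143.35 − (18.75) = -162.10 mGal

-162.1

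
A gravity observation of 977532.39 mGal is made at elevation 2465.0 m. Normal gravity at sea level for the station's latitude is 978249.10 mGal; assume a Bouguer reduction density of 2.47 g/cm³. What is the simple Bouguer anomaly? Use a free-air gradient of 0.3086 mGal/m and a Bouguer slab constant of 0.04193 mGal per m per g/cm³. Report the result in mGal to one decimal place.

Free-air correction = 0.3086 × 2465.0 = 760.70 mGal
Free-air anomaly = 977532.39 − 978249.10 + (760.70) = 43.99 mGal
Bouguer slab correction = 0.04193 × 2.47 × 2465.0 = 255.29 mGal
Simple Bouguer anomaly = 43.99 − (255.29) = -211.30 mGal

-211.3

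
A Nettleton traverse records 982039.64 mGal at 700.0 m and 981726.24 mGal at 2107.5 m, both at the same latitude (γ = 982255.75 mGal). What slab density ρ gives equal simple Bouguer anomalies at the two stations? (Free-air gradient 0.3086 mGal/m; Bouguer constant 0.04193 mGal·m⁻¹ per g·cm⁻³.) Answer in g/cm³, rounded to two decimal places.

2.05

Δg_obs = 981726.24 − 982039.64 = -313.40 mGal over Δh = 2107.5 − 700.0 = 1407.5 m
Equal Bouguer anomalies ⇒ Δg_obs + (0.3086 − 0.04193ρ)·Δh = 0
0.3086 − 0.04193ρ = −Δg_obs/Δh = 0.22266
ρ = (0.3086 − 0.22266) / 0.04193 = 2.05 g/cm³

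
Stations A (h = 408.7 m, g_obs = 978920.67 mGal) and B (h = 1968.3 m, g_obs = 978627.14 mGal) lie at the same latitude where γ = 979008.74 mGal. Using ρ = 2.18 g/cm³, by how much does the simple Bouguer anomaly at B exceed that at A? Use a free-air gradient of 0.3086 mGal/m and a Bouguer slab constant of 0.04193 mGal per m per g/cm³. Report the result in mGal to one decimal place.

Δg_SB(A) = 978920.67 − 979008.74 + 0.3086×408.7 − 0.04193×2.18×408.7 = 0.70 mGal
Δg_SB(B) = 978627.14 − 979008.74 + 0.3086×1968.3 − 0.04193×2.18×1968.3 = 45.90 mGal
Difference = 45.90 − (0.70) = 45.20 mGal

45.2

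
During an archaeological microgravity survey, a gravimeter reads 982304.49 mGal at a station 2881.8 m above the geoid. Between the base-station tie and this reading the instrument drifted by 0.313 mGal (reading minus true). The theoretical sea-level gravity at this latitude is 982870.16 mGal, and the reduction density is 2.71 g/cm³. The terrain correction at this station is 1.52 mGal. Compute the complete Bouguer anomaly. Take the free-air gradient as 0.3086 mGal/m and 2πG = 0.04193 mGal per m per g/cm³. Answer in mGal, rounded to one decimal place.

Drift-corrected reading = 982304.49 − (0.313) = 982304.177 mGal
Free-air correction = 0.3086 × 2881.8 = 889.32 mGal
Free-air anomaly = 982304.177 − 982870.16 + (889.32) = 323.337 mGal
Bouguer slab correction = 0.04193 × 2.71 × 2881.8 = 327.46 mGal
Simple Bouguer anomaly = 323.337 − (327.46) = -4.123 mGal
Complete Bouguer anomaly = -4.123 + 1.52 = -2.603 mGal

-2.6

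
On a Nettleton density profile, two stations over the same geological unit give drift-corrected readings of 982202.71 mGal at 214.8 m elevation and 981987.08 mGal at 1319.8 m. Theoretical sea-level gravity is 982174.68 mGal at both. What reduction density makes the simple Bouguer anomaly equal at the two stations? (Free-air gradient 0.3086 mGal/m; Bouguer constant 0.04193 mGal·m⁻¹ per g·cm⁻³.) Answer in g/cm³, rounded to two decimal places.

Δg_obs = 981987.08 − 982202.71 = -215.63 mGal over Δh = 1319.8 − 214.8 = 1105.0 m
Equal Bouguer anomalies ⇒ Δg_obs + (0.3086 − 0.04193ρ)·Δh = 0
0.3086 − 0.04193ρ = −Δg_obs/Δh = 0.19514
ρ = (0.3086 − 0.19514) / 0.04193 = 2.71 g/cm³

2.71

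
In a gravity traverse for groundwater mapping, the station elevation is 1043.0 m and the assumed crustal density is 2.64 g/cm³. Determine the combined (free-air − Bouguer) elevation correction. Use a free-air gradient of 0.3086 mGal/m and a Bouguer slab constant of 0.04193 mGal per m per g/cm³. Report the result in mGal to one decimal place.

Combined gradient = 0.3086 − 0.04193 × 2.64 = 0.1979048 mGal/m
Combined elevation correction = 0.1979048 × 1043.0 = 206.4 mGal

206.4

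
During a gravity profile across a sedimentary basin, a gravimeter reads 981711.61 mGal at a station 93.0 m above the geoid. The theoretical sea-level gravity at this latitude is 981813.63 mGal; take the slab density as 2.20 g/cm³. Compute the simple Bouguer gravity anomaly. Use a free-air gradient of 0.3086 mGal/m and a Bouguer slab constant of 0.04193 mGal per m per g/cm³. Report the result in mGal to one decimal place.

Free-air correction = 0.3086 × 93.0 = 28.70 mGal
Free-air anomaly = 981711.61 − 981813.63 + (28.70) = -73.32 mGal
Bouguer slab correction = 0.04193 × 2.20 × 93.0 = 8.58 mGal
Simple Bouguer anomaly = -73.32 − (8.58) = -81.90 mGal

-81.9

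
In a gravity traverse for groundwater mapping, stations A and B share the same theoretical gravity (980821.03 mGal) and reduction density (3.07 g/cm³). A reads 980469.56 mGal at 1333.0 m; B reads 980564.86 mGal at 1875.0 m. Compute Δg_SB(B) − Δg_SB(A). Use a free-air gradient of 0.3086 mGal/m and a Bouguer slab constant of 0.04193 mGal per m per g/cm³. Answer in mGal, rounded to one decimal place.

192.8

Δg_SB(A) = 980469.56 − 980821.03 + 0.3086×1333.0 − 0.04193×3.07×1333.0 = -111.70 mGal
Δg_SB(B) = 980564.86 − 980821.03 + 0.3086×1875.0 − 0.04193×3.07×1875.0 = 81.10 mGal
Difference = 81.10 − (-111.70) = 192.80 mGal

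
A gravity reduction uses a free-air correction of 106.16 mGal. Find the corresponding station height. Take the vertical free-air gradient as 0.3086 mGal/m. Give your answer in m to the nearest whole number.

344

h = 106.16 / 0.3086 = 344.01 m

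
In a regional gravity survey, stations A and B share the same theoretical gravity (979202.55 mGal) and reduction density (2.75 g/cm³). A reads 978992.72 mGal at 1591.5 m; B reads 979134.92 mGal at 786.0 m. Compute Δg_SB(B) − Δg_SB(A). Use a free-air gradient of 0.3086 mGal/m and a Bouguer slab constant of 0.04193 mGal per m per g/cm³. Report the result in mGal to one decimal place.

Δg_SB(A) = 978992.72 − 979202.55 + 0.3086×1591.5 − 0.04193×2.75×1591.5 = 97.80 mGal
Δg_SB(B) = 979134.92 − 979202.55 + 0.3086×786.0 − 0.04193×2.75×786.0 = 84.30 mGal
Difference = 84.30 − (97.80) = -13.50 mGal

-13.5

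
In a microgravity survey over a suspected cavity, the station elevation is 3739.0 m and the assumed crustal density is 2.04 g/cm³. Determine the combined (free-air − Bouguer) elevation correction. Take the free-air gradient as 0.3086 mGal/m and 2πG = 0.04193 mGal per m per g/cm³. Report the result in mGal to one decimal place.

834.0

Combined gradient = 0.3086 − 0.04193 × 2.04 = 0.2230628 mGal/m
Combined elevation correction = 0.2230628 × 3739.0 = 834.0 mGal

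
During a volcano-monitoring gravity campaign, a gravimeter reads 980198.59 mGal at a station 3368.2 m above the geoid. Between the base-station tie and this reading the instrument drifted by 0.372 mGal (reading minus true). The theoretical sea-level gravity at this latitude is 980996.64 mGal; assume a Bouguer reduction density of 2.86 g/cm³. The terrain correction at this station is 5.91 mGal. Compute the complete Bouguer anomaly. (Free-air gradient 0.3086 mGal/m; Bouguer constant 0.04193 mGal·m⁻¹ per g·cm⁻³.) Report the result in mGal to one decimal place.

-157.0

Drift-corrected reading = 980198.59 − (0.372) = 980198.218 mGal
Free-air correction = 0.3086 × 3368.2 = 1039.43 mGal
Free-air anomaly = 980198.218 − 980996.64 + (1039.43) = 241.008 mGal
Bouguer slab correction = 0.04193 × 2.86 × 3368.2 = 403.91 mGal
Simple Bouguer anomaly = 241.008 − (403.91) = -162.902 mGal
Complete Bouguer anomaly = -162.902 + 5.91 = -156.992 mGal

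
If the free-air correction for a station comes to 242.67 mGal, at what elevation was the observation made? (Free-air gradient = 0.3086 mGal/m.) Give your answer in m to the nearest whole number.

786

h = 242.67 / 0.3086 = 786.36 m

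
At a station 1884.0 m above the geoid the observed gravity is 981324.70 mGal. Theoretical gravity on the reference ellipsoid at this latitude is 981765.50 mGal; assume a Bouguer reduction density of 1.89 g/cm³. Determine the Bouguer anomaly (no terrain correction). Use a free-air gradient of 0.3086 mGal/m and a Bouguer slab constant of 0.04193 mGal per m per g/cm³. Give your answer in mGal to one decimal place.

Free-air correction = 0.3086 × 1884.0 = 581.40 mGal
Free-air anomaly = 981324.70 − 981765.50 + (581.40) = 140.60 mGal
Bouguer slab correction = 0.04193 × 1.89 × 1884.0 = 149.30 mGal
Simple Bouguer anomaly = 140.60 − (149.30) = -8.70 mGal

-8.7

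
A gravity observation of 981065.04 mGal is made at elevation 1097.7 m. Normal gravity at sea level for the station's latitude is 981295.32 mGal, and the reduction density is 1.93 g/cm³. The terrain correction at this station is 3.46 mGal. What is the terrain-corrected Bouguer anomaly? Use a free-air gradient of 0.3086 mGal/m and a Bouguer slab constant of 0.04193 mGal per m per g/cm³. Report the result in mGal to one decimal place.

Free-air correction = 0.3086 × 1097.7 = 338.75 mGal
Free-air anomaly = 981065.04 − 981295.32 + (338.75) = 108.47 mGal
Bouguer slab correction = 0.04193 × 1.93 × 1097.7 = 88.83 mGal
Simple Bouguer anomaly = 108.47 − (88.83) = 19.64 mGal
Complete Bouguer anomaly = 19.64 + 3.46 = 23.10 mGal

23.1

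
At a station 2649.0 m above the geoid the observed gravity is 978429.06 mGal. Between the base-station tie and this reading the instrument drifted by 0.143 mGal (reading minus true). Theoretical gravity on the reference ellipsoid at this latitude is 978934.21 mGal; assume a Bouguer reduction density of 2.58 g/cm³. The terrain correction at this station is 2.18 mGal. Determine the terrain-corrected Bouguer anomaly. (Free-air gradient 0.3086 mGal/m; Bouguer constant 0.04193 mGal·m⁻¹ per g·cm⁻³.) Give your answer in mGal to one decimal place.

27.8

Drift-corrected reading = 978429.06 − (0.143) = 978428.917 mGal
Free-air correction = 0.3086 × 2649.0 = 817.48 mGal
Free-air anomaly = 978428.917 − 978934.21 + (817.48) = 312.187 mGal
Bouguer slab correction = 0.04193 × 2.58 × 2649.0 = 286.57 mGal
Simple Bouguer anomaly = 312.187 − (286.57) = 25.617 mGal
Complete Bouguer anomaly = 25.617 + 2.18 = 27.797 mGal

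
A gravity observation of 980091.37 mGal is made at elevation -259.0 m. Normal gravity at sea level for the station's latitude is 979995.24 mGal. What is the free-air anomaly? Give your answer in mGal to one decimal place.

Free-air correction = 0.3086 × -259.0 = -79.93 mGal
Free-air anomaly = 980091.37 − 979995.24 + (-79.93) = 16.20 mGal

16.2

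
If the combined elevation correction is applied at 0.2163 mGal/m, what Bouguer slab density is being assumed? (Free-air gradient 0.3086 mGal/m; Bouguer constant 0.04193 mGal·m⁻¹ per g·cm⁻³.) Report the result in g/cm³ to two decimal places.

2.20

0.2163 = 0.3086 − 0.04193 × ρ
ρ = (0.3086 − 0.2163) / 0.04193 = 2.20 g/cm³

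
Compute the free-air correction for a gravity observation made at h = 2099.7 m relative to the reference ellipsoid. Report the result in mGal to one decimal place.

648.0

Free-air correction = 0.3086 × 2099.7 = 648.0 mGal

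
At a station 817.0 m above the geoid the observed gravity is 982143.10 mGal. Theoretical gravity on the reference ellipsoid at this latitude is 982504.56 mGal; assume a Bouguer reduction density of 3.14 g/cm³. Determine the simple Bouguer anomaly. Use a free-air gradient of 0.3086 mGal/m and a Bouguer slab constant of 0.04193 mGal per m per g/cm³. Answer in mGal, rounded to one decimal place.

-216.9

Free-air correction = 0.3086 × 817.0 = 252.13 mGal
Free-air anomaly = 982143.10 − 982504.56 + (252.13) = -109.33 mGal
Bouguer slab correction = 0.04193 × 3.14 × 817.0 = 107.57 mGal
Simple Bouguer anomaly = -109.33 − (107.57) = -216.90 mGal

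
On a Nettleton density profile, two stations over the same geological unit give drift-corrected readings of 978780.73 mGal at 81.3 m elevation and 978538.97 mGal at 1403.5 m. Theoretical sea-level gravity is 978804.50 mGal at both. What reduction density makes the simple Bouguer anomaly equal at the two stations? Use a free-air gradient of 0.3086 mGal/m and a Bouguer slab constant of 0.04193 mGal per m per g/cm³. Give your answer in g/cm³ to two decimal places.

Δg_obs = 978538.97 − 978780.73 = -241.76 mGal over Δh = 1403.5 − 81.3 = 1322.2 m
Equal Bouguer anomalies ⇒ Δg_obs + (0.3086 − 0.04193ρ)·Δh = 0
0.3086 − 0.04193ρ = −Δg_obs/Δh = 0.18285
ρ = (0.3086 − 0.18285) / 0.04193 = 3.00 g/cm³

3.00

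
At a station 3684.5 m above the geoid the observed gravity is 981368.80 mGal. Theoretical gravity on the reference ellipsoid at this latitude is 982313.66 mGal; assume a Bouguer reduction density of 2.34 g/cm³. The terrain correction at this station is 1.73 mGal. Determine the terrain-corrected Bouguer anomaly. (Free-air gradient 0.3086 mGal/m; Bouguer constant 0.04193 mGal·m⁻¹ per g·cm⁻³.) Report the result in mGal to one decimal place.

Free-air correction = 0.3086 × 3684.5 = 1137.04 mGal
Free-air anomaly = 981368.80 − 982313.66 + (1137.04) = 192.18 mGal
Bouguer slab correction = 0.04193 × 2.34 × 3684.5 = 361.51 mGal
Simple Bouguer anomaly = 192.18 − (361.51) = -169.33 mGal
Complete Bouguer anomaly = -169.33 + 1.73 = -167.60 mGal

-167.6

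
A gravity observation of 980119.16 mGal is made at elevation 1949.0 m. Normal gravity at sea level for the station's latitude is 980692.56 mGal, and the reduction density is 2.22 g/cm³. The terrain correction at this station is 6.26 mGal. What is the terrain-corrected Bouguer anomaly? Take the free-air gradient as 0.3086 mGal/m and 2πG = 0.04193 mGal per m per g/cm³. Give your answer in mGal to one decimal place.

-147.1

Free-air correction = 0.3086 × 1949.0 = 601.46 mGal
Free-air anomaly = 980119.16 − 980692.56 + (601.46) = 28.06 mGal
Bouguer slab correction = 0.04193 × 2.22 × 1949.0 = 181.42 mGal
Simple Bouguer anomaly = 28.06 − (181.42) = -153.36 mGal
Complete Bouguer anomaly = -153.36 + 6.26 = -147.10 mGal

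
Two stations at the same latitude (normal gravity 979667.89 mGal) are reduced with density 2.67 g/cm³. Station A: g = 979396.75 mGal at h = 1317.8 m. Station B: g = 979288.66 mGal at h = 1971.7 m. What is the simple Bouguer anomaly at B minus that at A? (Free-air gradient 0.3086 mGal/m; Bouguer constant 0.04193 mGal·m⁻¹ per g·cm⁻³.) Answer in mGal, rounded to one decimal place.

Δg_SB(A) = 979396.75 − 979667.89 + 0.3086×1317.8 − 0.04193×2.67×1317.8 = -12.00 mGal
Δg_SB(B) = 979288.66 − 979667.89 + 0.3086×1971.7 − 0.04193×2.67×1971.7 = 8.50 mGal
Difference = 8.50 − (-12.00) = 20.50 mGal

20.5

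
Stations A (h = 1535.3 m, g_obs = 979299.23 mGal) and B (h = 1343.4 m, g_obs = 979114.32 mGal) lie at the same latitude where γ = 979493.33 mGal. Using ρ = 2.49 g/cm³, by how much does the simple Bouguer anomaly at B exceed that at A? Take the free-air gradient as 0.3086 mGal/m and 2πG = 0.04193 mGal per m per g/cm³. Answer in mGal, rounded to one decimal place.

-224.1

Δg_SB(A) = 979299.23 − 979493.33 + 0.3086×1535.3 − 0.04193×2.49×1535.3 = 119.40 mGal
Δg_SB(B) = 979114.32 − 979493.33 + 0.3086×1343.4 − 0.04193×2.49×1343.4 = -104.70 mGal
Difference = -104.70 − (119.40) = -224.10 mGal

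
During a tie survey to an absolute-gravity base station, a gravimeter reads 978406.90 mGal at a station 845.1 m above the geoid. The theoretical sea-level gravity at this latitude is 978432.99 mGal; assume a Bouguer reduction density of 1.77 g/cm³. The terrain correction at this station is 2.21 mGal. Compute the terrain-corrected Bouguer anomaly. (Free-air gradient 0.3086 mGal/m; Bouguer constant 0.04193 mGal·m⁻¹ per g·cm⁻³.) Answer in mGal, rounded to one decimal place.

174.2

Free-air correction = 0.3086 × 845.1 = 260.80 mGal
Free-air anomaly = 978406.90 − 978432.99 + (260.80) = 234.71 mGal
Bouguer slab correction = 0.04193 × 1.77 × 845.1 = 62.72 mGal
Simple Bouguer anomaly = 234.71 − (62.72) = 171.99 mGal
Complete Bouguer anomaly = 171.99 + 2.21 = 174.20 mGal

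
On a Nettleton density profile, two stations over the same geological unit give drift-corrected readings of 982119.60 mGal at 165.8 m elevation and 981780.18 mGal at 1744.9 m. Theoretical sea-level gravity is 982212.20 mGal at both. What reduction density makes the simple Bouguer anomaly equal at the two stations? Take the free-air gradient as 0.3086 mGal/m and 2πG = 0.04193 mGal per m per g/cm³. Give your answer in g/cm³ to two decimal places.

2.23

Δg_obs = 981780.18 − 982119.60 = -339.42 mGal over Δh = 1744.9 − 165.8 = 1579.1 m
Equal Bouguer anomalies ⇒ Δg_obs + (0.3086 − 0.04193ρ)·Δh = 0
0.3086 − 0.04193ρ = −Δg_obs/Δh = 0.21495
ρ = (0.3086 − 0.21495) / 0.04193 = 2.23 g/cm³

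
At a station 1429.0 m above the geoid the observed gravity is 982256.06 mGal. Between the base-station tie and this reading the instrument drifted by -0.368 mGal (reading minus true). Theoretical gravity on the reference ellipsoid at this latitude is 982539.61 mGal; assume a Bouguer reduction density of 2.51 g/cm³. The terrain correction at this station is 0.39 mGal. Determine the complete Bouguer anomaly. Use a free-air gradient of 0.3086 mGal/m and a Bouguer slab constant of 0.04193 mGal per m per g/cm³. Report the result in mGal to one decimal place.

7.8

Drift-corrected reading = 982256.06 − (-0.368) = 982256.428 mGal
Free-air correction = 0.3086 × 1429.0 = 440.99 mGal
Free-air anomaly = 982256.428 − 982539.61 + (440.99) = 157.808 mGal
Bouguer slab correction = 0.04193 × 2.51 × 1429.0 = 150.39 mGal
Simple Bouguer anomaly = 157.808 − (150.39) = 7.418 mGal
Complete Bouguer anomaly = 7.418 + 0.39 = 7.808 mGal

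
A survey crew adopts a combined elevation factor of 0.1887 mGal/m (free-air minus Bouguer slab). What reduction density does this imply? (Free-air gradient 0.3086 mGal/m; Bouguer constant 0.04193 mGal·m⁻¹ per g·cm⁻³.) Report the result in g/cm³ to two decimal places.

2.86

0.1887 = 0.3086 − 0.04193 × ρ
ρ = (0.3086 − 0.1887) / 0.04193 = 2.86 g/cm³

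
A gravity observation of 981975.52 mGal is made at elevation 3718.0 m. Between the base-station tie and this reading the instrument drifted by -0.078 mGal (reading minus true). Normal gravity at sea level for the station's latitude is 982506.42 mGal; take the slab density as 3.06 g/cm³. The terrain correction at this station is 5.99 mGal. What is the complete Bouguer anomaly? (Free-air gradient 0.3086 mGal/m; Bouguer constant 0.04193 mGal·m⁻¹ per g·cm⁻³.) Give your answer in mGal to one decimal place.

Drift-corrected reading = 981975.52 − (-0.078) = 981975.598 mGal
Free-air correction = 0.3086 × 3718.0 = 1147.37 mGal
Free-air anomaly = 981975.598 − 982506.42 + (1147.37) = 616.548 mGal
Bouguer slab correction = 0.04193 × 3.06 × 3718.0 = 477.04 mGal
Simple Bouguer anomaly = 616.548 − (477.04) = 139.508 mGal
Complete Bouguer anomaly = 139.508 + 5.99 = 145.498 mGal

145.5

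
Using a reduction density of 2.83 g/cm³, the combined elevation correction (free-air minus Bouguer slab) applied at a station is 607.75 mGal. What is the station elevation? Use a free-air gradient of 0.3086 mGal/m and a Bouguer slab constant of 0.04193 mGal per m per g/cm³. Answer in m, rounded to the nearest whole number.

Combined gradient = 0.3086 − 0.04193 × 2.83 = 0.1899381 mGal/m
h = 607.75 / 0.1899381 = 3199.73 m

3200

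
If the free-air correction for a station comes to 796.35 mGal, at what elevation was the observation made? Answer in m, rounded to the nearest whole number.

h = 796.35 / 0.3086 = 2580.52 m

2581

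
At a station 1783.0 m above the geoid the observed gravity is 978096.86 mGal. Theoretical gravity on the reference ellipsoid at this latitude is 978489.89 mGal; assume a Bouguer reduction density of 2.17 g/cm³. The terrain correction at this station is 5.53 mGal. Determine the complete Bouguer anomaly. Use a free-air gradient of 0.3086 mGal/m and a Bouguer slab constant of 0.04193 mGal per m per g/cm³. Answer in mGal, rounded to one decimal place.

0.5

Free-air correction = 0.3086 × 1783.0 = 550.23 mGal
Free-air anomaly = 978096.86 − 978489.89 + (550.23) = 157.20 mGal
Bouguer slab correction = 0.04193 × 2.17 × 1783.0 = 162.23 mGal
Simple Bouguer anomaly = 157.20 − (162.23) = -5.03 mGal
Complete Bouguer anomaly = -5.03 + 5.53 = 0.50 mGal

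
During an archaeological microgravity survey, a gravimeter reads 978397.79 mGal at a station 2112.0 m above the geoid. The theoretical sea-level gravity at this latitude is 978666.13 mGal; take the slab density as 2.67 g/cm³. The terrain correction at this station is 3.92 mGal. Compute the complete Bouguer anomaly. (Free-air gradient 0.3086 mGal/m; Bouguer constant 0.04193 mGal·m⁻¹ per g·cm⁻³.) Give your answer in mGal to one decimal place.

Free-air correction = 0.3086 × 2112.0 = 651.76 mGal
Free-air anomaly = 978397.79 − 978666.13 + (651.76) = 383.42 mGal
Bouguer slab correction = 0.04193 × 2.67 × 2112.0 = 236.44 mGal
Simple Bouguer anomaly = 383.42 − (236.44) = 146.98 mGal
Complete Bouguer anomaly = 146.98 + 3.92 = 150.90 mGal

150.9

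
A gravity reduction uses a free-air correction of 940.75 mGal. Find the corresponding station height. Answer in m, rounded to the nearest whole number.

h = 940.75 / 0.3086 = 3048.44 m

3048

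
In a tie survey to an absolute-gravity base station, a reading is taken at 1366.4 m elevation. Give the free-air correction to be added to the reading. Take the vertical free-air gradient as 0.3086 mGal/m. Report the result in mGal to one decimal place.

Free-air correction = 0.3086 × 1366.4 = 421.7 mGal

421.7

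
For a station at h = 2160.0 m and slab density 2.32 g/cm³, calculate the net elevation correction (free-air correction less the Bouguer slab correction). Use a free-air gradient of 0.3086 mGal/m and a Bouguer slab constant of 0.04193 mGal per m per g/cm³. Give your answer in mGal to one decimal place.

Combined gradient = 0.3086 − 0.04193 × 2.32 = 0.2113224 mGal/m
Combined elevation correction = 0.2113224 × 2160.0 = 456.5 mGal

456.5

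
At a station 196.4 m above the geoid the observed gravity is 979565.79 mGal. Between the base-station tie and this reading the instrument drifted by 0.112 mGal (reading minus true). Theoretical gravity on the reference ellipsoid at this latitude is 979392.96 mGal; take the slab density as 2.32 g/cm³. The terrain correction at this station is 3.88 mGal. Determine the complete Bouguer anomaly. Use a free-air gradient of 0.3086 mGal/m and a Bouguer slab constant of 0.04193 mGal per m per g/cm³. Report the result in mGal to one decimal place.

Drift-corrected reading = 979565.79 − (0.112) = 979565.678 mGal
Free-air correction = 0.3086 × 196.4 = 60.61 mGal
Free-air anomaly = 979565.678 − 979392.96 + (60.61) = 233.328 mGal
Bouguer slab correction = 0.04193 × 2.32 × 196.4 = 19.11 mGal
Simple Bouguer anomaly = 233.328 − (19.11) = 214.218 mGal
Complete Bouguer anomaly = 214.218 + 3.88 = 218.098 mGal

218.1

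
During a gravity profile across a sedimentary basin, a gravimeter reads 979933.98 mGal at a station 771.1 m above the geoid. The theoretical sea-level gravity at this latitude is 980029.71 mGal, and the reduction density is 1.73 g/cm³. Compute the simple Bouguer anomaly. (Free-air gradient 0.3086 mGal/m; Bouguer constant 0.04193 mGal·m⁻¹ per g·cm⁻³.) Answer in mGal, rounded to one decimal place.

Free-air correction = 0.3086 × 771.1 = 237.96 mGal
Free-air anomaly = 979933.98 − 980029.71 + (237.96) = 142.23 mGal
Bouguer slab correction = 0.04193 × 1.73 × 771.1 = 55.93 mGal
Simple Bouguer anomaly = 142.23 − (55.93) = 86.30 mGal

86.3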